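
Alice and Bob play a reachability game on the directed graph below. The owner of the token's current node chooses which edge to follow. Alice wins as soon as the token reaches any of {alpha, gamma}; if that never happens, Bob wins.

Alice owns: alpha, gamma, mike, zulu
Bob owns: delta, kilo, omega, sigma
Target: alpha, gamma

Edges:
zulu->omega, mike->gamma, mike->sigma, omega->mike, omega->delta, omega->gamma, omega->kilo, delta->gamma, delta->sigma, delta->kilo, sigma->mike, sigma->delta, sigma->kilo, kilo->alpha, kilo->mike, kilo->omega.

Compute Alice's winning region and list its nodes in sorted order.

A0 = {alpha, gamma}
A1: add {mike} — mike (Alice) has mike→gamma.
A2 = A1; e.g. zulu (Alice) has no edge into A1. Fixed point.
Alice's winning region = {alpha, gamma, mike}.

alpha, gamma, mike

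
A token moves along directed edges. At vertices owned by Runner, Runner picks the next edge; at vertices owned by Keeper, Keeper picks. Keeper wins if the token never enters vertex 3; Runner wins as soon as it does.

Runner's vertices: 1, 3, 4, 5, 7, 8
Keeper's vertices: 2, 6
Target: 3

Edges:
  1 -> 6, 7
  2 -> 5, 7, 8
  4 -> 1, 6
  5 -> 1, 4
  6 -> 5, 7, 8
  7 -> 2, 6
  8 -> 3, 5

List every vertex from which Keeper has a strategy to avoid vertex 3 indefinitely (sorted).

1, 2, 4, 5, 6, 7

A0 = {3}
A1: add {8} — 8 (Runner) has 8→3.
A2 = A1; e.g. 1 (Runner) has no edge into A1. Fixed point.
Runner's attractor = {3, 8}; Keeper avoids the target exactly from the complement.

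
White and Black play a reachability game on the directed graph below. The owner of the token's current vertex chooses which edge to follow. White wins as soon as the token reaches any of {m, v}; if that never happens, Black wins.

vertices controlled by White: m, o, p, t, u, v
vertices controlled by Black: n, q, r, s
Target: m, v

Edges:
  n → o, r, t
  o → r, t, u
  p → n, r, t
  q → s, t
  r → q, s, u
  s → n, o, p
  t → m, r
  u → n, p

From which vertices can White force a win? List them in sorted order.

A0 = {m, v}
A1: add {t} — t (White) has t→m.
A2: add {o, p} — o (White) has o→t; p (White) has p→t.
A3: add {u} — u (White) has u→p.
A4 = A3; e.g. n (Black) can still go to r. Fixed point.
White's winning region = {m, o, p, t, u, v}.

m, o, p, t, u, v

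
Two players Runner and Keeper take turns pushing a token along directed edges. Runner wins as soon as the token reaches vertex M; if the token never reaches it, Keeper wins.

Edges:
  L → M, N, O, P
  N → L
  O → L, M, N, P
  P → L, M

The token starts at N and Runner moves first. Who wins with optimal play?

Keeper

Track states (vertex, player-to-move).
A0 = {(M,Runner), (M,Keeper)}
A1: add {(L,Runner), (O,Runner), (P,Runner)}.
A2: add {(N,Keeper), (P,Keeper)}.
A3 = A2; e.g. (L,Keeper) stays out. (N,Runner) never enters ⇒ Keeper avoids the target.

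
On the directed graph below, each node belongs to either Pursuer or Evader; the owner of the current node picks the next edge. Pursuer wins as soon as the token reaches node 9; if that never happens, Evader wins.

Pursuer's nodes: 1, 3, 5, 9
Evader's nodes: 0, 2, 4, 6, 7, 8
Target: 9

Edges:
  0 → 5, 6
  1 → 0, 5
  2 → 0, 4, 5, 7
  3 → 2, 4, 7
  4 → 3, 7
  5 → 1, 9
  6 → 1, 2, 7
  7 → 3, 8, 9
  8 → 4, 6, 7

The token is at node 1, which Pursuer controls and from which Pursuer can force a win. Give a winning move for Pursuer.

5

A0 = {9}
A1: add {5} — 5 (Pursuer) has 5→9.
A2: add {1} — 1 (Pursuer) has 1→5.
A3 = A2; e.g. 0 (Evader) can still go to 6. Fixed point.
From 1, successor 5 is in the attractor (rank 1); the other successor 0 is not.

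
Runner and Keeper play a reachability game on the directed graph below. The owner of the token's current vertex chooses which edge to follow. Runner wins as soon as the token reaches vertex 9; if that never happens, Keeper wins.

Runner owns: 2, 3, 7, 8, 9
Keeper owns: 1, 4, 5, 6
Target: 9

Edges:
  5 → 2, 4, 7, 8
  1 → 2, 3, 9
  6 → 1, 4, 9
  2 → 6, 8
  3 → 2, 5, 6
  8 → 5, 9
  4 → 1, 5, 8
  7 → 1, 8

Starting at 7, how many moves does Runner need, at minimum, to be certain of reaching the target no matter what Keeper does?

2

A0 = {9}
A1: add {8} — 8 (Runner) has 8→9.
A2: add {2, 7} — 2 (Runner) has 2→8; 7 (Runner) has 7→8.
7 enters the attractor at level 2, so Runner can force the target in 2 moves from there.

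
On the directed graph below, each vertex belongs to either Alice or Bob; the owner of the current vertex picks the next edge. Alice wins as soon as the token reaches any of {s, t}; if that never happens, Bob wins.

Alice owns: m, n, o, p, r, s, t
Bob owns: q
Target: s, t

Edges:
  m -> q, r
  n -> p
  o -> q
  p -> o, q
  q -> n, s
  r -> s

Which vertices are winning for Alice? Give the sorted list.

A0 = {s, t}
A1: add {r} — r (Alice) has r→s.
A2: add {m} — m (Alice) has m→r.
A3 = A2; e.g. n (Alice) has no edge into A2. Fixed point.
Alice's winning region = {m, r, s, t}.

m, r, s, t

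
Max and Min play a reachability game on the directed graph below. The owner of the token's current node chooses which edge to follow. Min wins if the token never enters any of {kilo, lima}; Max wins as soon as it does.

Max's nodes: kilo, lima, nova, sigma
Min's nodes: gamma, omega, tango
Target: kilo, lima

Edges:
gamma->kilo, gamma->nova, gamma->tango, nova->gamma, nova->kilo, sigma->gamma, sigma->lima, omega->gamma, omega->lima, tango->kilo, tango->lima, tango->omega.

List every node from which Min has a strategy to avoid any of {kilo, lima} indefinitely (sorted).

gamma, omega, tango

A0 = {kilo, lima}
A1: add {nova, sigma} — nova (Max) has nova→kilo; sigma (Max) has sigma→lima.
A2 = A1; e.g. gamma (Min) can still go to tango. Fixed point.
Max's attractor = {kilo, lima, nova, sigma}; Min avoids the target exactly from the complement.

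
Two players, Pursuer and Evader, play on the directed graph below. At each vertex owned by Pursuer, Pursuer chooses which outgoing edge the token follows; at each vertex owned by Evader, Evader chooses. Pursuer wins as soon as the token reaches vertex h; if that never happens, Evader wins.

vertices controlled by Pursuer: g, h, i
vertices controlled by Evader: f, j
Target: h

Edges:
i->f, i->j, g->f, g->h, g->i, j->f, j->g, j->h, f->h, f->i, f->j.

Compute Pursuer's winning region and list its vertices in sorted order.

g, h

A0 = {h}
A1: add {g} — g (Pursuer) has g→h.
A2 = A1; e.g. f (Evader) can still go to i. Fixed point.
Pursuer's winning region = {g, h}.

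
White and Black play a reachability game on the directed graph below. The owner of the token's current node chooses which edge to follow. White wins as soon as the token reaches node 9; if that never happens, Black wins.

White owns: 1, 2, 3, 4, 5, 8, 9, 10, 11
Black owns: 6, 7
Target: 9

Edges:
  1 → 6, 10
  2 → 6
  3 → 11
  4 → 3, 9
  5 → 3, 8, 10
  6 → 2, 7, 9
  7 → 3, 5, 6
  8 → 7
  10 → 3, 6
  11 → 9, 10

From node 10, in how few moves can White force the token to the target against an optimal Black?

A0 = {9}
A1: add {4, 11} — 4 (White) has 4→9; 11 (White) has 11→9.
A2: add {3} — 3 (White) has 3→11.
A3: add {5, 10} — 5 (White) has 5→3; 10 (White) has 10→3.
10 enters the attractor at level 3, so White can force the target in 3 moves from there.

3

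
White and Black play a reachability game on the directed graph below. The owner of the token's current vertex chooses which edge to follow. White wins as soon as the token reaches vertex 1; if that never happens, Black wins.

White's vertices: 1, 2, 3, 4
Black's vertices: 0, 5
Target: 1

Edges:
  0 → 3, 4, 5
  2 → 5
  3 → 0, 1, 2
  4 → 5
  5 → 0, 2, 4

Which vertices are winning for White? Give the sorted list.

A0 = {1}
A1: add {3} — 3 (White) has 3→1.
A2 = A1; e.g. 0 (Black) can still go to 4. Fixed point.
White's winning region = {1, 3}.

1, 3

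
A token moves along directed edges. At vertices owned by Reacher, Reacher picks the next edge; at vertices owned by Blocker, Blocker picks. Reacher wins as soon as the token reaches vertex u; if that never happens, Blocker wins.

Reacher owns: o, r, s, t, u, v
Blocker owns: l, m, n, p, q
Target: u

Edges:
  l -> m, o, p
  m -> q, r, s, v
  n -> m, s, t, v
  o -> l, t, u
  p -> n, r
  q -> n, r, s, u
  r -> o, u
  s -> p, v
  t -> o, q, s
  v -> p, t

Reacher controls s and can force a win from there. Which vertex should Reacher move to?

v

A0 = {u}
A1: add {o, r} — o (Reacher) has o→u; r (Reacher) has r→u.
A2: add {t} — t (Reacher) has t→o.
A3: add {v} — v (Reacher) has v→t.
A4: add {s} — s (Reacher) has s→v.
A5 = A4; e.g. l (Blocker) can still go to m. Fixed point.
From s, successor v is in the attractor (rank 3); the other successor p is not.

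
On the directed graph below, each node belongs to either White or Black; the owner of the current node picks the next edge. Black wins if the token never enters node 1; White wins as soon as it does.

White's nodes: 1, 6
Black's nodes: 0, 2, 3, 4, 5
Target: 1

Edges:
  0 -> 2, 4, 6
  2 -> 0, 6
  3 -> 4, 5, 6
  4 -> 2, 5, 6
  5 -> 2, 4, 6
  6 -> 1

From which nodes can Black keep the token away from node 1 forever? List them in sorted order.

A0 = {1}
A1: add {6} — 6 (White) has 6→1.
A2 = A1; e.g. 0 (Black) can still go to 2. Fixed point.
White's attractor = {1, 6}; Black avoids the target exactly from the complement.

0, 2, 3, 4, 5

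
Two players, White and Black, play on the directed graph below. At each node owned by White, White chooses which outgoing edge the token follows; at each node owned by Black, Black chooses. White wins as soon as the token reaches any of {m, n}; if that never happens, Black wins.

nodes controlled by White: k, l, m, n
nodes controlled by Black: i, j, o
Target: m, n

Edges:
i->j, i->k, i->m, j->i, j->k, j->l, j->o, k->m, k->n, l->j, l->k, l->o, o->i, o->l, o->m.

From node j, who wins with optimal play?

Black

A0 = {m, n}
A1: add {k} — k (White) has k→m.
A2: add {l} — l (White) has l→k.
A3 = A2; e.g. i (Black) can still go to j. Fixed point.
j never enters the attractor, so Black can avoid the target forever.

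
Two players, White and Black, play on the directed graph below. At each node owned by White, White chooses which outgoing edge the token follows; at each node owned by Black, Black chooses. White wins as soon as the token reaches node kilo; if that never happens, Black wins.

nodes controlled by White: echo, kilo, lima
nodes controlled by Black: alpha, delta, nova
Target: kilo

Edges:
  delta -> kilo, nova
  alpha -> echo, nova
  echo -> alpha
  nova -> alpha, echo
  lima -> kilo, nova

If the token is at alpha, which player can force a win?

Black

A0 = {kilo}
A1: add {lima} — lima (White) has lima→kilo.
A2 = A1; e.g. delta (Black) can still go to nova. Fixed point.
alpha never enters the attractor, so Black can avoid the target forever.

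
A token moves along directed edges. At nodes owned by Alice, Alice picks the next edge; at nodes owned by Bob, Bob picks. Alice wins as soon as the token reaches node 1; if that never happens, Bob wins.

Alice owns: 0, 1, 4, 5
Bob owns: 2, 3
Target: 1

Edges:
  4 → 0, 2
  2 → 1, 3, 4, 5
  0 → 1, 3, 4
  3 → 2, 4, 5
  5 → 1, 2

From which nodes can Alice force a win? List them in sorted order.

0, 1, 4, 5

A0 = {1}
A1: add {0, 5} — 0 (Alice) has 0→1; 5 (Alice) has 5→1.
A2: add {4} — 4 (Alice) has 4→0.
A3 = A2; e.g. 2 (Bob) can still go to 3. Fixed point.
Alice's winning region = {0, 1, 4, 5}.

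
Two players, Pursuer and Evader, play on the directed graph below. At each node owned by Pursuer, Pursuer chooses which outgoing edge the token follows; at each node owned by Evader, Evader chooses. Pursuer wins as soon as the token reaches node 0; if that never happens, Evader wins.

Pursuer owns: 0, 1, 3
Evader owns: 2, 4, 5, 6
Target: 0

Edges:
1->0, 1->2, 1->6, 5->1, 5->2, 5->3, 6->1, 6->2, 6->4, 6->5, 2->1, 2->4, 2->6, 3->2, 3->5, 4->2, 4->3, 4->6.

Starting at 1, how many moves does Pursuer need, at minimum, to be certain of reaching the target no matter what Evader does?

1

A0 = {0}
A1: add {1} — 1 (Pursuer) has 1→0.
A2 = A1; e.g. 2 (Evader) can still go to 4. Fixed point.
1 enters the attractor at level 1, so Pursuer can force the target in 1 move from there.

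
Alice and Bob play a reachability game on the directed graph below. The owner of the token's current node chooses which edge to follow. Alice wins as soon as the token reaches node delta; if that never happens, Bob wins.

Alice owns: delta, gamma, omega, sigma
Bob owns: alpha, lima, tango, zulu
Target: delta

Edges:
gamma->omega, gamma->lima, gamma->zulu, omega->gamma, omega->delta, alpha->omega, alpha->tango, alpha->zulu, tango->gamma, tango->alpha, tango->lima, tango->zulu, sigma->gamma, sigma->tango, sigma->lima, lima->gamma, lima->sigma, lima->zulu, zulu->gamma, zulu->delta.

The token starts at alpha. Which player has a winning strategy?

Bob

A0 = {delta}
A1: add {omega} — omega (Alice) has omega→delta.
A2: add {gamma} — gamma (Alice) has gamma→omega.
A3: add {sigma, zulu} — sigma (Alice) has sigma→gamma; zulu (Bob): all of {gamma, delta} already in.
A4: add {lima} — lima (Bob): all of {gamma, sigma, zulu} already in.
A5 = A4; e.g. alpha (Bob) can still go to tango. Fixed point.
alpha never enters the attractor, so Bob can avoid the target forever.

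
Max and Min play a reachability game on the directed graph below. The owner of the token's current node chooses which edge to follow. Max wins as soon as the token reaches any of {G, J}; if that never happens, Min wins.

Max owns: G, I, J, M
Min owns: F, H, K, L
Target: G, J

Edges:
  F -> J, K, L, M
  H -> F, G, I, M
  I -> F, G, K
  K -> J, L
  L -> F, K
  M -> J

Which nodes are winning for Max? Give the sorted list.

A0 = {G, J}
A1: add {I, M} — I (Max) has I→G; M (Max) has M→J.
A2 = A1; e.g. F (Min) can still go to K. Fixed point.
Max's winning region = {G, I, J, M}.

G, I, J, M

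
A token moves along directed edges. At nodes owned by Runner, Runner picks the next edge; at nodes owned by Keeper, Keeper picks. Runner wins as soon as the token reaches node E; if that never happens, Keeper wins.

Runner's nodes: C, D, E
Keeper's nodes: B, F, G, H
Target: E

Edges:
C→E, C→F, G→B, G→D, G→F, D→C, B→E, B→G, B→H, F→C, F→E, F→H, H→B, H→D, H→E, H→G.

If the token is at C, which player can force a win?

Runner

A0 = {E}
A1: add {C} — C (Runner) has C→E.
C ∈ A1, so Runner can force the target.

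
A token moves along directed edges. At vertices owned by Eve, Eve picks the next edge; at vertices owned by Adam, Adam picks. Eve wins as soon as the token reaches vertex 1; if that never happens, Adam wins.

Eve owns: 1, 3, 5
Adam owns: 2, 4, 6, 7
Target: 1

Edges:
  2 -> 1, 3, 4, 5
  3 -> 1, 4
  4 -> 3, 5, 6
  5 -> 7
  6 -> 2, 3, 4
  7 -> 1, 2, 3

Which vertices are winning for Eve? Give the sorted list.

1, 3

A0 = {1}
A1: add {3} — 3 (Eve) has 3→1.
A2 = A1; e.g. 2 (Adam) can still go to 4. Fixed point.
Eve's winning region = {1, 3}.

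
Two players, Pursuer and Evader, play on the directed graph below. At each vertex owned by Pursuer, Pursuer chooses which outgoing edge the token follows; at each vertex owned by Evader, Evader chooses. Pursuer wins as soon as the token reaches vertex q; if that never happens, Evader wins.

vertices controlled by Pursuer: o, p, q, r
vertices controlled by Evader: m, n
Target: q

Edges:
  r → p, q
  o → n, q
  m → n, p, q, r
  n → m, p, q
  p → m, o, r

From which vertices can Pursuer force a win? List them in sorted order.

A0 = {q}
A1: add {o, r} — o (Pursuer) has o→q; r (Pursuer) has r→q.
A2: add {p} — p (Pursuer) has p→o.
A3 = A2; e.g. m (Evader) can still go to n. Fixed point.
Pursuer's winning region = {o, p, q, r}.

o, p, q, r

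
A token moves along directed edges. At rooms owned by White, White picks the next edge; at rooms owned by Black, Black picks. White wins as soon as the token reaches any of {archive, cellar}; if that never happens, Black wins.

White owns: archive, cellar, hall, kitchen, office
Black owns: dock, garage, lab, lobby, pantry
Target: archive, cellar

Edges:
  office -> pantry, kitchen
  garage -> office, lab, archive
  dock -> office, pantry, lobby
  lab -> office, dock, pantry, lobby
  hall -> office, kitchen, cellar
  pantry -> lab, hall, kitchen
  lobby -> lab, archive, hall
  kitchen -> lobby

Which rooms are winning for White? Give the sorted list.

A0 = {archive, cellar}
A1: add {hall} — hall (White) has hall→cellar.
A2 = A1; e.g. office (White) has no edge into A1. Fixed point.
White's winning region = {archive, cellar, hall}.

archive, cellar, hall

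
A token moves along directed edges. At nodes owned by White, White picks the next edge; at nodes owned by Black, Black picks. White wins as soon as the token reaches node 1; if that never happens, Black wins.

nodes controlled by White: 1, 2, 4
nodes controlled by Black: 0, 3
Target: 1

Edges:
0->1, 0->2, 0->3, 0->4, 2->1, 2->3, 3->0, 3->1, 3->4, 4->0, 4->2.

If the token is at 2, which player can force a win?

A0 = {1}
A1: add {2} — 2 (White) has 2→1.
2 ∈ A1, so White can force the target.

White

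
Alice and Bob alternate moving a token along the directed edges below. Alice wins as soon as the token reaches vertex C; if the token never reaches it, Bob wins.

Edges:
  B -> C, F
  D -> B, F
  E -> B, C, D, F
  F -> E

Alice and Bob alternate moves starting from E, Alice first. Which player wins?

Alice

Track states (vertex, player-to-move).
A0 = {(C,Alice), (C,Bob)}
A1: add {(B,Alice), (E,Alice)}.
(E,Alice) ∈ A1 ⇒ Alice forces the target.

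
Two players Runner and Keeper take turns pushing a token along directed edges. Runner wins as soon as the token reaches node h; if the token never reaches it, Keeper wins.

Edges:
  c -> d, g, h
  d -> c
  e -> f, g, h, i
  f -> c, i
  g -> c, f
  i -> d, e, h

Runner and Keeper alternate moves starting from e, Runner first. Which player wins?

Track states (vertex, player-to-move).
A0 = {(h,Runner), (h,Keeper)}
A1: add {(c,Runner), (e,Runner), (i,Runner)}.
(e,Runner) ∈ A1 ⇒ Runner forces the target.

Runner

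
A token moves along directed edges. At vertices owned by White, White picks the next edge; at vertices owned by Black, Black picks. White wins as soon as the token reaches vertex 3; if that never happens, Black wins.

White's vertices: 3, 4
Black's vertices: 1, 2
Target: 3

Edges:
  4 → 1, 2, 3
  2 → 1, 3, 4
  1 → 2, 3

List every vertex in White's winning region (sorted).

A0 = {3}
A1: add {4} — 4 (White) has 4→3.
A2 = A1; e.g. 1 (Black) can still go to 2. Fixed point.
White's winning region = {3, 4}.

3, 4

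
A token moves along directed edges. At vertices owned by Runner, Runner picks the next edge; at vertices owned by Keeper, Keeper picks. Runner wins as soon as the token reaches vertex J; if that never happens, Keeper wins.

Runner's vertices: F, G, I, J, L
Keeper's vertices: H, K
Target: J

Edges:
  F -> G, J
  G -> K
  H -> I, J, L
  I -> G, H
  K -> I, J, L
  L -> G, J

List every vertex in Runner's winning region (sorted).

A0 = {J}
A1: add {F, L} — F (Runner) has F→J; L (Runner) has L→J.
A2 = A1; e.g. G (Runner) has no edge into A1. Fixed point.
Runner's winning region = {F, J, L}.

F, J, L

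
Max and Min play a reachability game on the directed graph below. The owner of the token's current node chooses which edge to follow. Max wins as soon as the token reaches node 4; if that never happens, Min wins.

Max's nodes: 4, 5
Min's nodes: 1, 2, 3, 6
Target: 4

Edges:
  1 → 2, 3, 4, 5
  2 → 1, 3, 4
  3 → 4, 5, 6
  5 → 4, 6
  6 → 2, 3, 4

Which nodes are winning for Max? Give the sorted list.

4, 5

A0 = {4}
A1: add {5} — 5 (Max) has 5→4.
A2 = A1; e.g. 1 (Min) can still go to 2. Fixed point.
Max's winning region = {4, 5}.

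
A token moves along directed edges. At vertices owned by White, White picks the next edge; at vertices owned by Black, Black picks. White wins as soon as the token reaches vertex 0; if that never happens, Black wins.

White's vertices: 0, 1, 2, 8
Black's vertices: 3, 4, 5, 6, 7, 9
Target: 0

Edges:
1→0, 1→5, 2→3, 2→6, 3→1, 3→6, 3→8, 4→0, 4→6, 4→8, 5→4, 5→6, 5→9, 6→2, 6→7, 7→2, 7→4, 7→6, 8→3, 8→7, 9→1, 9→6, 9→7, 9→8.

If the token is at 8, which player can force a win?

A0 = {0}
A1: add {1} — 1 (White) has 1→0.
A2 = A1; e.g. 2 (White) has no edge into A1. Fixed point.
8 never enters the attractor, so Black can avoid the target forever.

Black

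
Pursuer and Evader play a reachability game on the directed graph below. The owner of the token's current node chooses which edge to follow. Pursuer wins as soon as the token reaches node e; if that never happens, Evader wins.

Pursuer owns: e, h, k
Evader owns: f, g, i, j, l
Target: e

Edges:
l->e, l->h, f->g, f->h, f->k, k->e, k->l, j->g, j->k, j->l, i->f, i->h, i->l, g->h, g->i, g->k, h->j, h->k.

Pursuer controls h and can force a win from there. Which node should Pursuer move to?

k

A0 = {e}
A1: add {k} — k (Pursuer) has k→e.
A2: add {h} — h (Pursuer) has h→k.
A3: add {l} — l (Evader): all of {e, h} already in.
A4 = A3; e.g. f (Evader) can still go to g. Fixed point.
From h, successor k is in the attractor (rank 1); the other successor j is not.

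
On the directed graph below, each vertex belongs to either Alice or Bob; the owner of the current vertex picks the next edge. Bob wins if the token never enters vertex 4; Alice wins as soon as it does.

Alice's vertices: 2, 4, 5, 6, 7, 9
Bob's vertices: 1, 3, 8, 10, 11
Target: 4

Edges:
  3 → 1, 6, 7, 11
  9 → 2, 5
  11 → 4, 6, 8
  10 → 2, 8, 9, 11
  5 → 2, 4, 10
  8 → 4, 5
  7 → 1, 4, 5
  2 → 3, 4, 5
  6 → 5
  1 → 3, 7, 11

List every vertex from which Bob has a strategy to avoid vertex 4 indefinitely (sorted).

A0 = {4}
A1: add {2, 5, 7} — 2 (Alice) has 2→4; 5 (Alice) has 5→4; 7 (Alice) has 7→4.
A2: add {6, 8, 9} — 6 (Alice) has 6→5; 8 (Bob): all of {4, 5} already in; 9 (Alice) has 9→2.
A3: add {11} — 11 (Bob): all of {4, 6, 8} already in.
A4: add {10} — 10 (Bob): all of {2, 8, 9, 11} already in.
A5 = A4; e.g. 1 (Bob) can still go to 3. Fixed point.
Alice's attractor = {2, 4, 5, 6, 7, 8, 9, 10, 11}; Bob avoids the target exactly from the complement.

1, 3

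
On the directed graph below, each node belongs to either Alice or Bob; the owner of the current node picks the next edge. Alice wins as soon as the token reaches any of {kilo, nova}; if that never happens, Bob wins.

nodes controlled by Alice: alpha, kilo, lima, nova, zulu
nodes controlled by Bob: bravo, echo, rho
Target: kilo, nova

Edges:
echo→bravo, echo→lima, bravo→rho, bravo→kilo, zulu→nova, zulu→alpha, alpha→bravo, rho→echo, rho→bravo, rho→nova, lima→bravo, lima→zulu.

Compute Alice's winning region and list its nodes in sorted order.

A0 = {kilo, nova}
A1: add {zulu} — zulu (Alice) has zulu→nova.
A2: add {lima} — lima (Alice) has lima→zulu.
A3 = A2; e.g. echo (Bob) can still go to bravo. Fixed point.
Alice's winning region = {kilo, lima, nova, zulu}.

kilo, lima, nova, zulu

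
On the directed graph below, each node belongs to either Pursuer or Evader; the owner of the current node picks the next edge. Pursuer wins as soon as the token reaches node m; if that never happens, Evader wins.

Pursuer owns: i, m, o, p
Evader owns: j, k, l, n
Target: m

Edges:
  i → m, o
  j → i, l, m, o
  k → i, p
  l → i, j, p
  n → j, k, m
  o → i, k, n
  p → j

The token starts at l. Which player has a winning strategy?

Evader

A0 = {m}
A1: add {i} — i (Pursuer) has i→m.
A2: add {o} — o (Pursuer) has o→i.
A3 = A2; e.g. j (Evader) can still go to l. Fixed point.
l never enters the attractor, so Evader can avoid the target forever.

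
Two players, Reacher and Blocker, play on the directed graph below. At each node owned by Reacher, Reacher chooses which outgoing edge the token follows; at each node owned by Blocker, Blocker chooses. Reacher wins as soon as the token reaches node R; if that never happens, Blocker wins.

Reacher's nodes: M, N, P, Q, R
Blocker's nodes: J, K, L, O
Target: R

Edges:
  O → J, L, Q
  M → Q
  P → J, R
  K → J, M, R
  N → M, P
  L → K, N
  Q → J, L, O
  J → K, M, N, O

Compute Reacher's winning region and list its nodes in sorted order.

N, P, R

A0 = {R}
A1: add {P} — P (Reacher) has P→R.
A2: add {N} — N (Reacher) has N→P.
A3 = A2; e.g. J (Blocker) can still go to K. Fixed point.
Reacher's winning region = {N, P, R}.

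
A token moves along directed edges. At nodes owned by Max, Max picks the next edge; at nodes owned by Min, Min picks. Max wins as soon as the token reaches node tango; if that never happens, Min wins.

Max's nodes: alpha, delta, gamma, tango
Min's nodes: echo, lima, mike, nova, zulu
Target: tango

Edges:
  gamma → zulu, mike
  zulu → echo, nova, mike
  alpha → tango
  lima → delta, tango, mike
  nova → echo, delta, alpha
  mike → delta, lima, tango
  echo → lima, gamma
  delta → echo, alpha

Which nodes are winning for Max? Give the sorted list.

alpha, delta, tango

A0 = {tango}
A1: add {alpha} — alpha (Max) has alpha→tango.
A2: add {delta} — delta (Max) has delta→alpha.
A3 = A2; e.g. echo (Min) can still go to lima. Fixed point.
Max's winning region = {alpha, delta, tango}.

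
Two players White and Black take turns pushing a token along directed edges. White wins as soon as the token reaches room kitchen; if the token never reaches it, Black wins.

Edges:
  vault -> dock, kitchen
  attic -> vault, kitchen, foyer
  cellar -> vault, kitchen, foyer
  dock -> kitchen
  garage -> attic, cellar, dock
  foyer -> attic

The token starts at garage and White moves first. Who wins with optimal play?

White

Track states (vertex, player-to-move).
A0 = {(kitchen,White), (kitchen,Black)}
A1: add {(vault,White), (attic,White), (cellar,White), (dock,White), (dock,Black)}.
A2: add {(vault,Black), (garage,White), (garage,Black), (foyer,Black)}.
(garage,White) ∈ A2 ⇒ White forces the target.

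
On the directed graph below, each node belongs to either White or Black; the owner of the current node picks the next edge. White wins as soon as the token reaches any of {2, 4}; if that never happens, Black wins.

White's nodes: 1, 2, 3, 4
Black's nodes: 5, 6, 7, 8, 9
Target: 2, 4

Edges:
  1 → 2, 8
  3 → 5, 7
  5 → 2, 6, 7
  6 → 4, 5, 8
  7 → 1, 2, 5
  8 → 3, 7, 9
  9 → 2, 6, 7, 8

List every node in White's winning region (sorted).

1, 2, 4

A0 = {2, 4}
A1: add {1} — 1 (White) has 1→2.
A2 = A1; e.g. 3 (White) has no edge into A1. Fixed point.
White's winning region = {1, 2, 4}.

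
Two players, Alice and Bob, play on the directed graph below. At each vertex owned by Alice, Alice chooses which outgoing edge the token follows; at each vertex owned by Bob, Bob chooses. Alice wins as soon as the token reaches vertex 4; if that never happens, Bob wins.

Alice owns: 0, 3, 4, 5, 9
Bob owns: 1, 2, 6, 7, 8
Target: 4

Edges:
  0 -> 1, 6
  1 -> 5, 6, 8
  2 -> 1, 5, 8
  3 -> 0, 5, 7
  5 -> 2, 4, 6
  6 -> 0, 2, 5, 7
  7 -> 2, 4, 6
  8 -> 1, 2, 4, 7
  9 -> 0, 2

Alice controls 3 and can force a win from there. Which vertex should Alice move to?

A0 = {4}
A1: add {5} — 5 (Alice) has 5→4.
A2: add {3} — 3 (Alice) has 3→5.
A3 = A2; e.g. 0 (Alice) has no edge into A2. Fixed point.
From 3, successor 5 is in the attractor (rank 1); the other successors 0, 7 are not.

5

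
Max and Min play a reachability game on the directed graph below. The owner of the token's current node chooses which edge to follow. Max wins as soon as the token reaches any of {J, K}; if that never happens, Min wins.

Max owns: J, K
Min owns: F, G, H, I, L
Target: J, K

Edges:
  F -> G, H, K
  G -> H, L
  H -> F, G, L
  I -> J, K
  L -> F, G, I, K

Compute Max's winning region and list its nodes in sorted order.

I, J, K

A0 = {J, K}
A1: add {I} — I (Min): all of {J, K} already in.
A2 = A1; e.g. F (Min) can still go to G. Fixed point.
Max's winning region = {I, J, K}.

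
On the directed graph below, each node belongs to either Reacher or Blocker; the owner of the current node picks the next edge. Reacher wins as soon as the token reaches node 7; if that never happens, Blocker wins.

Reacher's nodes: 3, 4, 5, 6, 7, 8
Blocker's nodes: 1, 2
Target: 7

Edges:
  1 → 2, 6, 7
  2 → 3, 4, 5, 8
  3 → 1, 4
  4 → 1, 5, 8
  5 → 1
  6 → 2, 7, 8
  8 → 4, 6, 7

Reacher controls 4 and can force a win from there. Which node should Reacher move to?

8

A0 = {7}
A1: add {6, 8} — 6 (Reacher) has 6→7; 8 (Reacher) has 8→7.
A2: add {4} — 4 (Reacher) has 4→8.
A3: add {3} — 3 (Reacher) has 3→4.
A4 = A3; e.g. 1 (Blocker) can still go to 2. Fixed point.
From 4, successor 8 is in the attractor (rank 1); the other successors 1, 5 are not.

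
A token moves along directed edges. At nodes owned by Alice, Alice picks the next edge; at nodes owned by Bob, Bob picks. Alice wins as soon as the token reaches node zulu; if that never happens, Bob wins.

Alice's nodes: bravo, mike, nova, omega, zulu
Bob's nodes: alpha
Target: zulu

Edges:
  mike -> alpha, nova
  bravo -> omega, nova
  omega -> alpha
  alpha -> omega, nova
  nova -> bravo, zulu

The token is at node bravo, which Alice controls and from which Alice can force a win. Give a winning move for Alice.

nova

A0 = {zulu}
A1: add {nova} — nova (Alice) has nova→zulu.
A2: add {bravo, mike} — mike (Alice) has mike→nova; bravo (Alice) has bravo→nova.
A3 = A2; e.g. omega (Alice) has no edge into A2. Fixed point.
From bravo, successor nova is in the attractor (rank 1); the other successor omega is not.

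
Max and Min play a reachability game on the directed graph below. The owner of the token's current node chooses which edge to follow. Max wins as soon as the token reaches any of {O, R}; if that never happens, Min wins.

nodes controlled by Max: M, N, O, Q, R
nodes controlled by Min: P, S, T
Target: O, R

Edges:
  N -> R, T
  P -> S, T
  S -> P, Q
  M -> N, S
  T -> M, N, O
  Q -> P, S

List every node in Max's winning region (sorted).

A0 = {O, R}
A1: add {N} — N (Max) has N→R.
A2: add {M} — M (Max) has M→N.
A3: add {T} — T (Min): all of {M, N, O} already in.
A4 = A3; e.g. P (Min) can still go to S. Fixed point.
Max's winning region = {M, N, O, R, T}.

M, N, O, R, T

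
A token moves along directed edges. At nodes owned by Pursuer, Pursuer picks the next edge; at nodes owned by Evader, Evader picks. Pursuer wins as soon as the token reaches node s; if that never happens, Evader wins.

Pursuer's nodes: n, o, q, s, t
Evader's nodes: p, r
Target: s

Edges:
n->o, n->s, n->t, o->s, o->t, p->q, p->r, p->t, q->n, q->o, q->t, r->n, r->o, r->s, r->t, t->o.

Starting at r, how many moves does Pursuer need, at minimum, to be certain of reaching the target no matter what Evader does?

A0 = {s}
A1: add {n, o} — n (Pursuer) has n→s; o (Pursuer) has o→s.
A2: add {q, t} — q (Pursuer) has q→n; t (Pursuer) has t→o.
A3: add {r} — r (Evader): all of {n, o, s, t} already in.
r enters the attractor at level 3, so Pursuer can force the target in 3 moves from there.

3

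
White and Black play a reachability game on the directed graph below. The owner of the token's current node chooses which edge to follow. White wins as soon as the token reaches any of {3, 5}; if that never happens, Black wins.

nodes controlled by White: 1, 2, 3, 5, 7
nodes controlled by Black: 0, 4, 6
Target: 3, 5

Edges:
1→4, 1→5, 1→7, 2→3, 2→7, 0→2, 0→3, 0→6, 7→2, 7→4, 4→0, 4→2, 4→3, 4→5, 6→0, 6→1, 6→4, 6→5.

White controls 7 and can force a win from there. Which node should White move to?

A0 = {3, 5}
A1: add {1, 2} — 1 (White) has 1→5; 2 (White) has 2→3.
A2: add {7} — 7 (White) has 7→2.
A3 = A2; e.g. 0 (Black) can still go to 6. Fixed point.
From 7, successor 2 is in the attractor (rank 1); the other successor 4 is not.

2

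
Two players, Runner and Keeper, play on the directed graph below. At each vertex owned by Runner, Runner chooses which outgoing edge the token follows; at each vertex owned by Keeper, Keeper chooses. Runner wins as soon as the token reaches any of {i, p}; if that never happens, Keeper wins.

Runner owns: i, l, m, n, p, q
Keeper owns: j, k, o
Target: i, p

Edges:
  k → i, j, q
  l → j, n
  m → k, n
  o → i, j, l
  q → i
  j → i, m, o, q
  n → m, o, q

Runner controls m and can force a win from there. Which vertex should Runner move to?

A0 = {i, p}
A1: add {q} — q (Runner) has q→i.
A2: add {n} — n (Runner) has n→q.
A3: add {l, m} — l (Runner) has l→n; m (Runner) has m→n.
A4 = A3; e.g. j (Keeper) can still go to o. Fixed point.
From m, successor n is in the attractor (rank 2); the other successor k is not.

n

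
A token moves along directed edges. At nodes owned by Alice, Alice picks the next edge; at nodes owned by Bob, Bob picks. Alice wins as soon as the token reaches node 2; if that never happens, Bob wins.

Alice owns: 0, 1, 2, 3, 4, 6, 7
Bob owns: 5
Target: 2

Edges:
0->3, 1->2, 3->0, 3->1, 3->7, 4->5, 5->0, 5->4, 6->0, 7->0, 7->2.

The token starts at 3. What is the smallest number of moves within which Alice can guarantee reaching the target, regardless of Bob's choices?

2

A0 = {2}
A1: add {1, 7} — 1 (Alice) has 1→2; 7 (Alice) has 7→2.
A2: add {3} — 3 (Alice) has 3→1.
3 enters the attractor at level 2, so Alice can force the target in 2 moves from there.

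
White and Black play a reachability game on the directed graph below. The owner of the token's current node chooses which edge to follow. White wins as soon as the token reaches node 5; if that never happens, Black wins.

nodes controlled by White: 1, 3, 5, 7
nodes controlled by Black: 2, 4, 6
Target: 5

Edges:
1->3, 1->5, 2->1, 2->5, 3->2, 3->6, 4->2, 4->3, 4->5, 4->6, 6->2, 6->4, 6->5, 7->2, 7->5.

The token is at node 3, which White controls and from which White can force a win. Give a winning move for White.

A0 = {5}
A1: add {1, 7} — 1 (White) has 1→5; 7 (White) has 7→5.
A2: add {2} — 2 (Black): all of {1, 5} already in.
A3: add {3} — 3 (White) has 3→2.
A4 = A3; e.g. 4 (Black) can still go to 6. Fixed point.
From 3, successor 2 is in the attractor (rank 2); the other successor 6 is not.

2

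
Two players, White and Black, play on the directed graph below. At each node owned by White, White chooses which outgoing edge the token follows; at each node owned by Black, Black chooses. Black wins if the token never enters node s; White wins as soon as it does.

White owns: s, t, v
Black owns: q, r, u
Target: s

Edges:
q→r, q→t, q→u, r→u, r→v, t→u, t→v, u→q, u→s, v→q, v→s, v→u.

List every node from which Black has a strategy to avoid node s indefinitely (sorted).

A0 = {s}
A1: add {v} — v (White) has v→s.
A2: add {t} — t (White) has t→v.
A3 = A2; e.g. q (Black) can still go to r. Fixed point.
White's attractor = {s, t, v}; Black avoids the target exactly from the complement.

q, r, u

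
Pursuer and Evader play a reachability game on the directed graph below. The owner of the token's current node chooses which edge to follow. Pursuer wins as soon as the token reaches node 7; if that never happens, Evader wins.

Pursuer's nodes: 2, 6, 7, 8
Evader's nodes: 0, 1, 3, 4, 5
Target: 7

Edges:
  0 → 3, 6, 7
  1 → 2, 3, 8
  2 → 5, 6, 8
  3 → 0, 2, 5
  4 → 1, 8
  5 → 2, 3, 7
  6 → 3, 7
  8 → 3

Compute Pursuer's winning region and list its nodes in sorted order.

A0 = {7}
A1: add {6} — 6 (Pursuer) has 6→7.
A2: add {2} — 2 (Pursuer) has 2→6.
A3 = A2; e.g. 0 (Evader) can still go to 3. Fixed point.
Pursuer's winning region = {2, 6, 7}.

2, 6, 7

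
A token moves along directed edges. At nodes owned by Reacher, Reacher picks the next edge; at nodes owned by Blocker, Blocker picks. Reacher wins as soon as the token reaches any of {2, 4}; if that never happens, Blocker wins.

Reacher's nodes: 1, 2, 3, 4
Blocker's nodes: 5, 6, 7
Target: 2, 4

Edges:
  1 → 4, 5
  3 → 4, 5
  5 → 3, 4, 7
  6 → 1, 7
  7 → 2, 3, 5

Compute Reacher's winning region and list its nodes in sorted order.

A0 = {2, 4}
A1: add {1, 3} — 1 (Reacher) has 1→4; 3 (Reacher) has 3→4.
A2 = A1; e.g. 5 (Blocker) can still go to 7. Fixed point.
Reacher's winning region = {1, 2, 3, 4}.

1, 2, 3, 4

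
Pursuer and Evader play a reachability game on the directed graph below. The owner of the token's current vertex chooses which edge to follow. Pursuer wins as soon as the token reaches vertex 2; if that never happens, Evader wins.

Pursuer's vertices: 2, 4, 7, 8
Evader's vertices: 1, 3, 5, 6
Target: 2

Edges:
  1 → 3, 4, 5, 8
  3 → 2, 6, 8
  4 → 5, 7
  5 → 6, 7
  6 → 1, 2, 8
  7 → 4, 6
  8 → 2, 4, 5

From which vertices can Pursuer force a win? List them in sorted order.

A0 = {2}
A1: add {8} — 8 (Pursuer) has 8→2.
A2 = A1; e.g. 1 (Evader) can still go to 3. Fixed point.
Pursuer's winning region = {2, 8}.

2, 8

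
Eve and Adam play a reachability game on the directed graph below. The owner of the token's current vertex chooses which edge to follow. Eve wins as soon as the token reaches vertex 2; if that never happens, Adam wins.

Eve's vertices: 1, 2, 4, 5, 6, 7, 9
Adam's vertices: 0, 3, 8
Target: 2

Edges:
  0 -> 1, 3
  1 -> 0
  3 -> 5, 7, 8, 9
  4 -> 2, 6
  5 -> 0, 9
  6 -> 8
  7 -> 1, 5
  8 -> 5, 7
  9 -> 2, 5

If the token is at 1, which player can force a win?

Adam

A0 = {2}
A1: add {4, 9} — 4 (Eve) has 4→2; 9 (Eve) has 9→2.
A2: add {5} — 5 (Eve) has 5→9.
A3: add {7} — 7 (Eve) has 7→5.
A4: add {8} — 8 (Adam): all of {5, 7} already in.
A5: add {3, 6} — 3 (Adam): all of {5, 7, 8, 9} already in; 6 (Eve) has 6→8.
A6 = A5; e.g. 0 (Adam) can still go to 1. Fixed point.
1 never enters the attractor, so Adam can avoid the target forever.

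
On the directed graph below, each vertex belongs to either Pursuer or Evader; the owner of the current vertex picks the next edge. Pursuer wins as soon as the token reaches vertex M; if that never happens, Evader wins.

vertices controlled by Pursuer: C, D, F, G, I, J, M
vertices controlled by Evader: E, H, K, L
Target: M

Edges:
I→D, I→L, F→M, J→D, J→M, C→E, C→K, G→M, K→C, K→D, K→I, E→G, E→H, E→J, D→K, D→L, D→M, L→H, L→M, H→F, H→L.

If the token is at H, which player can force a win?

Evader

A0 = {M}
A1: add {D, F, G, J} — D (Pursuer) has D→M; F (Pursuer) has F→M; G (Pursuer) has G→M; J (Pursuer) has J→M.
A2: add {I} — I (Pursuer) has I→D.
A3 = A2; e.g. C (Pursuer) has no edge into A2. Fixed point.
H never enters the attractor, so Evader can avoid the target forever.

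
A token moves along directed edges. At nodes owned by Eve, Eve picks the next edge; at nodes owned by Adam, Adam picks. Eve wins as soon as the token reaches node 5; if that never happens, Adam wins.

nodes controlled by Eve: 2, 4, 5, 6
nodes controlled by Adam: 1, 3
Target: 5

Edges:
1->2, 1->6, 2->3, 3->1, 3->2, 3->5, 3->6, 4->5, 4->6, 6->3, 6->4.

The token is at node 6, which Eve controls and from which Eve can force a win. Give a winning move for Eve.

4

A0 = {5}
A1: add {4} — 4 (Eve) has 4→5.
A2: add {6} — 6 (Eve) has 6→4.
A3 = A2; e.g. 1 (Adam) can still go to 2. Fixed point.
From 6, successor 4 is in the attractor (rank 1); the other successor 3 is not.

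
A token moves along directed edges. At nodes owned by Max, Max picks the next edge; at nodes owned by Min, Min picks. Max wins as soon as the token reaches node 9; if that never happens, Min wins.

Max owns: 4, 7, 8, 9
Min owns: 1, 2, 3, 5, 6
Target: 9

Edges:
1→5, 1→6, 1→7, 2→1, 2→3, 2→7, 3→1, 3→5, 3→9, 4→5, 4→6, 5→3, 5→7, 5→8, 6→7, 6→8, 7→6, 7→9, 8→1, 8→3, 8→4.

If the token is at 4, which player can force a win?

A0 = {9}
A1: add {7} — 7 (Max) has 7→9.
A2 = A1; e.g. 1 (Min) can still go to 5. Fixed point.
4 never enters the attractor, so Min can avoid the target forever.

Min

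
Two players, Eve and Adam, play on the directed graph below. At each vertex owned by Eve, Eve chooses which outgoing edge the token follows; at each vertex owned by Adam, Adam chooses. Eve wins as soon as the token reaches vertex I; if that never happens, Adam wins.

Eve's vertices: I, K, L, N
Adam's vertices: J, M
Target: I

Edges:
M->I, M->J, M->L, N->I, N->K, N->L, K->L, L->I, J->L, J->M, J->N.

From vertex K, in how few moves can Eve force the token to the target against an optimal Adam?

A0 = {I}
A1: add {L, N} — L (Eve) has L→I; N (Eve) has N→I.
A2: add {K} — K (Eve) has K→L.
A3 = A2; e.g. J (Adam) can still go to M. Fixed point.
K enters the attractor at level 2, so Eve can force the target in 2 moves from there.

2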